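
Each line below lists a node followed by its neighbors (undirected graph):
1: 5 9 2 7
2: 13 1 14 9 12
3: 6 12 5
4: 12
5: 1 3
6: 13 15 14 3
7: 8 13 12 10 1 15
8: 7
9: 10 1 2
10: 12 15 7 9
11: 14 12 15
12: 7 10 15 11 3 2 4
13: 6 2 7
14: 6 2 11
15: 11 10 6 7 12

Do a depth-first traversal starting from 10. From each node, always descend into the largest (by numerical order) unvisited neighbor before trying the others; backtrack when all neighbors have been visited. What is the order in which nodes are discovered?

10, 15, 12, 11, 14, 6, 13, 7, 8, 1, 9, 2, 5, 3, 4

Visit 10
10 → 15
15 → 12
12 → 11
11 → 14
14 → 6
6 → 13
13 → 7
7 → 8
7 → 1
1 → 9
9 → 2
1 → 5
5 → 3
12 → 4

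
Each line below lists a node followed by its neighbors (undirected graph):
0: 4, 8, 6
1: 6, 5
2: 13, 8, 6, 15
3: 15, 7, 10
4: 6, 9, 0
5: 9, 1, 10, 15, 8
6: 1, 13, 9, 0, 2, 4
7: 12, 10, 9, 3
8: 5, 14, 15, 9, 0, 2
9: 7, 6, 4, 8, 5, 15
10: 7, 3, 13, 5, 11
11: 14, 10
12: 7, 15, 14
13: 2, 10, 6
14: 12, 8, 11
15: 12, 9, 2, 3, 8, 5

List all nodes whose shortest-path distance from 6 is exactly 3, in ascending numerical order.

3, 11, 12, 14

Level 0: 6
Level 1: 0, 1, 2, 4, 9, 13
Level 2: 5, 7, 8, 10, 15
Level 3: 3, 11, 12, 14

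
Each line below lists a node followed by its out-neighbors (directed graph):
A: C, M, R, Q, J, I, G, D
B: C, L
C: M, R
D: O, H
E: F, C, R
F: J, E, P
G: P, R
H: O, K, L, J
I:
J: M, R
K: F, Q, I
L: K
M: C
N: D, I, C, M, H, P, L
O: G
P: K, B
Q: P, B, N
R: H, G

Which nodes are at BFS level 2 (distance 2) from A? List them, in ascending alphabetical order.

B, H, N, O, P

Level 0: A
Level 1: C, D, G, I, J, M, Q, R
Level 2: B, H, N, O, P
Level 3: K, L
Level 4: F
Level 5: E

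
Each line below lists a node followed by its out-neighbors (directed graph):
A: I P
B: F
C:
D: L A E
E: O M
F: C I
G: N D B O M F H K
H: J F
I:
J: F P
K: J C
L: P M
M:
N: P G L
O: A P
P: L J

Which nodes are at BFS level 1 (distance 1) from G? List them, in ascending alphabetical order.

Level 0: G
Level 1: B, D, F, H, K, M, N, O
Level 2: A, C, E, I, J, L, P

B, D, F, H, K, M, N, O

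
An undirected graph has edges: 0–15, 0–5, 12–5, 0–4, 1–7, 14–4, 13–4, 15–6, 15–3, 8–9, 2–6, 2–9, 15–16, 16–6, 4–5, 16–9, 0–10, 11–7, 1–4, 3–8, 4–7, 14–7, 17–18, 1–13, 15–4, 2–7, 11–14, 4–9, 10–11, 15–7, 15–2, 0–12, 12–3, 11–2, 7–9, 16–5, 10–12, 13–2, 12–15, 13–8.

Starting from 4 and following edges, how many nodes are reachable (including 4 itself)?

17

BFS from 4 visits: 4, 15, 14, 13, 9, 7, 5, 1, 0, 16, 12, 6, 3, 2, 11, 8, 10
Reachable nodes: 17 of 19 total.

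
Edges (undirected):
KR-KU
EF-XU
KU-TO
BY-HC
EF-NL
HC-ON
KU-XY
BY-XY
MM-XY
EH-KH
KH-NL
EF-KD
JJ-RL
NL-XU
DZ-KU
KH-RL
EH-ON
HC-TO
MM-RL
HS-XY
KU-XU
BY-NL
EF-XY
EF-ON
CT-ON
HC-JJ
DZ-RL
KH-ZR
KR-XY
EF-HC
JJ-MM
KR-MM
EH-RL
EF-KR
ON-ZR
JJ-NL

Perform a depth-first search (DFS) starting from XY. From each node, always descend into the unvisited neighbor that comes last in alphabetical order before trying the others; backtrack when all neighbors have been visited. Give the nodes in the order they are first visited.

XY -> MM -> RL -> KH -> ZR -> ON -> HC -> TO -> KU -> XU -> NL -> JJ -> EF -> KR -> KD -> BY -> DZ -> EH -> CT -> HS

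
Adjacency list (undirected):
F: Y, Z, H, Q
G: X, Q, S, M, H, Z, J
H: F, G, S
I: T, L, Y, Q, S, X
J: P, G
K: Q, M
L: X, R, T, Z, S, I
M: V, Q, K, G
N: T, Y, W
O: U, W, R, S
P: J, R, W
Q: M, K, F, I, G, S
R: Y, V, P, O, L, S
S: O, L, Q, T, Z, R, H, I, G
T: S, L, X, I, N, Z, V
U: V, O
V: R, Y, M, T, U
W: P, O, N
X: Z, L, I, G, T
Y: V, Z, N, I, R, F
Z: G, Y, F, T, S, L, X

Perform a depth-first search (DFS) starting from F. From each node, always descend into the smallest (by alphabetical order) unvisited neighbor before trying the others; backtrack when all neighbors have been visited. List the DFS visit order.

Visit F
F → H
H → G
G → J
J → P
P → R
R → L
L → I
I → Q
Q → K
K → M
M → V
V → T
T → N
N → W
W → O
O → S
S → Z
Z → X
Z → Y
O → U

F, H, G, J, P, R, L, I, Q, K, M, V, T, N, W, O, S, Z, X, Y, U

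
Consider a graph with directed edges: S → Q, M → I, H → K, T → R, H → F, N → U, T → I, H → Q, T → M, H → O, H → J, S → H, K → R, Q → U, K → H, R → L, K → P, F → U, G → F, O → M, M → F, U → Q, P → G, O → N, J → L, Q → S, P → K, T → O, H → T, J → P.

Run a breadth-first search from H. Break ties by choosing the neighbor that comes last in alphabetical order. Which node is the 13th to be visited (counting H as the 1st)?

N

Visit H; enqueue T, Q, O, K, J, F → queue [T, Q, O, K, J, F]
Visit T; enqueue R, M, I → queue [Q, O, K, J, F, R, M, I]
Visit Q; enqueue U, S → queue [O, K, J, F, R, M, I, U, S]
Visit O; enqueue N → queue [K, J, F, R, M, I, U, S, N]
Visit K; enqueue P → queue [J, F, R, M, I, U, S, N, P]
Visit J; enqueue L → queue [F, R, M, I, U, S, N, P, L]
Visit F → queue [R, M, I, U, S, N, P, L]
Visit R → queue [M, I, U, S, N, P, L]
Visit M → queue [I, U, S, N, P, L]
Visit I → queue [U, S, N, P, L]
Visit U → queue [S, N, P, L]
Visit S → queue [N, P, L]
Visit N → queue [P, L]
Visit P; enqueue G → queue [L, G]
Visit L → queue [G]
Visit G → queue []

Visit order: H, T, Q, O, K, J, F, R, M, I, U, S, N, P, L, G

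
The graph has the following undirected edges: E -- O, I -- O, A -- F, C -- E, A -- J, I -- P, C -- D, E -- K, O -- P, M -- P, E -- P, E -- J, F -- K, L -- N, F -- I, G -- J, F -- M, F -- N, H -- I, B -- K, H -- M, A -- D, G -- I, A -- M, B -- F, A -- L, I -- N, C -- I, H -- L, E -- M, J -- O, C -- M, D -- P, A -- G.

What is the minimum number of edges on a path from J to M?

Level 0: J
Level 1: A, E, G, O
Level 2: C, D, F, I, K, L, M, P
Level 3: B, H, N
M first appears at level 2.

2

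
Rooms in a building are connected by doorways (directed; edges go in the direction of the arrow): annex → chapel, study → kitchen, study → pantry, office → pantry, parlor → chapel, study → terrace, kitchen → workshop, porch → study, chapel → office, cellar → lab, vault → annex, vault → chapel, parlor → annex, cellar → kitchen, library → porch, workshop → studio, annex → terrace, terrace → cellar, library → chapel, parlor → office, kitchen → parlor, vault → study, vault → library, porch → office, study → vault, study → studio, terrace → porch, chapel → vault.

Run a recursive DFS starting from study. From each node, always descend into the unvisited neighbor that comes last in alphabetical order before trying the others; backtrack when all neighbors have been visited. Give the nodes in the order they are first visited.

study, vault, library, porch, office, pantry, chapel, annex, terrace, cellar, lab, kitchen, workshop, studio, parlor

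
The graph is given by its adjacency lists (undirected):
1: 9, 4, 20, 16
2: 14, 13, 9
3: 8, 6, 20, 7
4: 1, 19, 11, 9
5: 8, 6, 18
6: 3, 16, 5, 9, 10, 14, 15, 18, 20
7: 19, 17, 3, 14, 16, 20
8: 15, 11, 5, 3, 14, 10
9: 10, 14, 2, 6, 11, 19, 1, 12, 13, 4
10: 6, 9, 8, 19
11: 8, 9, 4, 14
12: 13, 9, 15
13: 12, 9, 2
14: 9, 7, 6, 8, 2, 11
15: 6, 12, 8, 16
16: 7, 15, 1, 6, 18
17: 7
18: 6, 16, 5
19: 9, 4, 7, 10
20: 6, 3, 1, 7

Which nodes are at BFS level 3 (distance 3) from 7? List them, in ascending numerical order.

Level 0: 7
Level 1: 3, 14, 16, 17, 19, 20
Level 2: 1, 2, 4, 6, 8, 9, 10, 11, 15, 18
Level 3: 5, 12, 13

5, 12, 13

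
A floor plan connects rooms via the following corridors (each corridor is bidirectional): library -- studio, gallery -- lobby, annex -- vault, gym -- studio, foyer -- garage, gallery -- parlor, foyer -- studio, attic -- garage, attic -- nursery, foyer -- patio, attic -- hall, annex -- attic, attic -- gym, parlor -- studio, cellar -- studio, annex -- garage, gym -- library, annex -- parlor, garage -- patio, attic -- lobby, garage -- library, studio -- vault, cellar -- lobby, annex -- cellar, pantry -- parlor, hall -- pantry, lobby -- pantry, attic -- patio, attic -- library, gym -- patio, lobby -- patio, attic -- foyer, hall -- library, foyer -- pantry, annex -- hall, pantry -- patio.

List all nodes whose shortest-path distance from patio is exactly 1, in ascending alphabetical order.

Level 0: patio
Level 1: attic, foyer, garage, gym, lobby, pantry
Level 2: annex, cellar, gallery, hall, library, nursery, parlor, studio
Level 3: vault

attic, foyer, garage, gym, lobby, pantry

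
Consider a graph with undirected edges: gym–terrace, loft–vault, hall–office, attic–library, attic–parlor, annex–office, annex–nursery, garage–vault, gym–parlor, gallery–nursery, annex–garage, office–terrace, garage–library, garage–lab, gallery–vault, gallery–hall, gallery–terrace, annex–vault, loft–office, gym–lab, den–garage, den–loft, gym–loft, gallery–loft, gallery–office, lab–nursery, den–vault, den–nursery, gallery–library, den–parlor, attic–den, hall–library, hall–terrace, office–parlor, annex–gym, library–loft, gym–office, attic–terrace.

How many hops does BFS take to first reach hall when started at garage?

2

Level 0: garage
Level 1: annex, den, lab, library, vault
Level 2: attic, gallery, gym, hall, loft, nursery, office, parlor
Level 3: terrace
hall first appears at level 2.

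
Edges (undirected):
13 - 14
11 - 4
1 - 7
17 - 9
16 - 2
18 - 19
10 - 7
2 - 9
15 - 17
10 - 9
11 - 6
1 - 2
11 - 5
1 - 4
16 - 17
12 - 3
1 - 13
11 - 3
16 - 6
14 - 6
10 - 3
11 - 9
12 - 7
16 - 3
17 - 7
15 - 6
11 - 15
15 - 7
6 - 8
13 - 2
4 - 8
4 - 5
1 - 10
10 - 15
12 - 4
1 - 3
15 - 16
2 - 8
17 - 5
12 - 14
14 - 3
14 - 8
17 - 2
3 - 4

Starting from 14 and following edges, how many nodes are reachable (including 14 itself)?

BFS from 14 visits: 14, 3, 6, 8, 12, 13, 1, 4, 10, 11, 16, 15, 2, 7, 5, 9, 17
Reachable nodes: 17 of 19 total.

17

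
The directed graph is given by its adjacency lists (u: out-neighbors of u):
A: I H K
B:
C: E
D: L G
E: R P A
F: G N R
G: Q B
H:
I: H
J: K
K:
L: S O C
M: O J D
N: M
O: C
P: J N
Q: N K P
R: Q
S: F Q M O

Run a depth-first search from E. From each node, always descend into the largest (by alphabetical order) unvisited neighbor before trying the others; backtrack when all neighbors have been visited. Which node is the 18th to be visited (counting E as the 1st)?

Visit E
E → R
R → Q
Q → P
P → N
N → M
M → O
O → C
M → J
J → K
M → D
D → L
L → S
S → F
F → G
G → B
E → A
A → I
I → H

Visit order: E, R, Q, P, N, M, O, C, J, K, D, L, S, F, G, B, A, I, H

I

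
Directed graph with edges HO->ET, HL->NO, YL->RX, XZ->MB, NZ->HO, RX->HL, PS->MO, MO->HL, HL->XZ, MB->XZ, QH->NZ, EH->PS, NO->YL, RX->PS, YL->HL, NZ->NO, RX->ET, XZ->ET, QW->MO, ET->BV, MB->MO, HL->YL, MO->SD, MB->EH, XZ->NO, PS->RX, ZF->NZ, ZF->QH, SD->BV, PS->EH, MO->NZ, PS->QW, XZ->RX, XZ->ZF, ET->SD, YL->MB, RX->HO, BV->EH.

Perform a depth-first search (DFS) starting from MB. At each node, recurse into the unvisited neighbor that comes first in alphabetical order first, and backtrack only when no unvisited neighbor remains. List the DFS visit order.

Visit MB
MB → EH
EH → PS
PS → MO
MO → HL
HL → NO
NO → YL
YL → RX
RX → ET
ET → BV
ET → SD
RX → HO
HL → XZ
XZ → ZF
ZF → NZ
ZF → QH
PS → QW

MB -> EH -> PS -> MO -> HL -> NO -> YL -> RX -> ET -> BV -> SD -> HO -> XZ -> ZF -> NZ -> QH -> QW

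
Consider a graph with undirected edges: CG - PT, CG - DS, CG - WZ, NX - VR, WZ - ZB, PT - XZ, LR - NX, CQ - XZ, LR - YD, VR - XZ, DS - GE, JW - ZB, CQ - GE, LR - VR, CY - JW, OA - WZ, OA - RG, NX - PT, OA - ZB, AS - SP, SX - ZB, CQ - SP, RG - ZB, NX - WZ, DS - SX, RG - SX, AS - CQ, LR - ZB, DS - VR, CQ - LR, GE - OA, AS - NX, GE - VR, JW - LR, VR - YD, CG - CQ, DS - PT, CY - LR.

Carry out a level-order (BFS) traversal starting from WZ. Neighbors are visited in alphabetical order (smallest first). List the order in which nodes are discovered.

WZ, CG, NX, OA, ZB, CQ, DS, PT, AS, LR, VR, GE, RG, JW, SX, SP, XZ, CY, YD

Visit WZ; enqueue CG, NX, OA, ZB → queue [CG, NX, OA, ZB]
Visit CG; enqueue CQ, DS, PT → queue [NX, OA, ZB, CQ, DS, PT]
Visit NX; enqueue AS, LR, VR → queue [OA, ZB, CQ, DS, PT, AS, LR, VR]
Visit OA; enqueue GE, RG → queue [ZB, CQ, DS, PT, AS, LR, VR, GE, RG]
Visit ZB; enqueue JW, SX → queue [CQ, DS, PT, AS, LR, VR, GE, RG, JW, SX]
Visit CQ; enqueue SP, XZ → queue [DS, PT, AS, LR, VR, GE, RG, JW, SX, SP, XZ]
Visit DS → queue [PT, AS, LR, VR, GE, RG, JW, SX, SP, XZ]
Visit PT → queue [AS, LR, VR, GE, RG, JW, SX, SP, XZ]
Visit AS → queue [LR, VR, GE, RG, JW, SX, SP, XZ]
Visit LR; enqueue CY, YD → queue [VR, GE, RG, JW, SX, SP, XZ, CY, YD]
Visit VR → queue [GE, RG, JW, SX, SP, XZ, CY, YD]
Visit GE → queue [RG, JW, SX, SP, XZ, CY, YD]
Visit RG → queue [JW, SX, SP, XZ, CY, YD]
Visit JW → queue [SX, SP, XZ, CY, YD]
Visit SX → queue [SP, XZ, CY, YD]
Visit SP → queue [XZ, CY, YD]
Visit XZ → queue [CY, YD]
Visit CY → queue [YD]
Visit YD → queue []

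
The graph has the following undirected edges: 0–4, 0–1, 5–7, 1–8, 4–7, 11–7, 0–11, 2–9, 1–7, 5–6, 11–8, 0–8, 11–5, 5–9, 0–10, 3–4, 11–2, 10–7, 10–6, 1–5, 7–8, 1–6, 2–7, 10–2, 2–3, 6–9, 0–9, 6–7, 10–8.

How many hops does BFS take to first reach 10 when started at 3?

Level 0: 3
Level 1: 2, 4
Level 2: 0, 7, 9, 10, 11
Level 3: 1, 5, 6, 8
10 first appears at level 2.

2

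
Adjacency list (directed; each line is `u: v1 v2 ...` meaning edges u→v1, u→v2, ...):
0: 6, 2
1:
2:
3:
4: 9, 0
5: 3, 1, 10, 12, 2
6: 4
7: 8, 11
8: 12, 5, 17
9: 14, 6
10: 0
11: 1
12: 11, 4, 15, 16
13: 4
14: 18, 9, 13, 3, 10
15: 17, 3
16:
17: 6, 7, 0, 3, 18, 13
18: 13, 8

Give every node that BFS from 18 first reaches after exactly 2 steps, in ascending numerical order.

4, 5, 12, 17

Level 0: 18
Level 1: 8, 13
Level 2: 4, 5, 12, 17
Level 3: 0, 1, 2, 3, 6, 7, 9, 10, 11, 15, 16
Level 4: 14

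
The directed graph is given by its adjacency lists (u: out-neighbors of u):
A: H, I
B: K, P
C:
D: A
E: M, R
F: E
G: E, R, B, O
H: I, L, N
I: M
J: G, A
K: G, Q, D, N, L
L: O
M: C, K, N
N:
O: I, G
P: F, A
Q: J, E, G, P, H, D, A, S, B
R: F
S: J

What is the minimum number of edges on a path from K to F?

3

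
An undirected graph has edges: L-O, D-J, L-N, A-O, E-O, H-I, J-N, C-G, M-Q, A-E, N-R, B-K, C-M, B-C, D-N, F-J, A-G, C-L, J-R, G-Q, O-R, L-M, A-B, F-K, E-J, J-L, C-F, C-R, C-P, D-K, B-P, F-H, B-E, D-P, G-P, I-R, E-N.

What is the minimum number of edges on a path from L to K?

3

Level 0: L
Level 1: C, J, M, N, O
Level 2: A, B, D, E, F, G, P, Q, R
Level 3: H, I, K
K first appears at level 3.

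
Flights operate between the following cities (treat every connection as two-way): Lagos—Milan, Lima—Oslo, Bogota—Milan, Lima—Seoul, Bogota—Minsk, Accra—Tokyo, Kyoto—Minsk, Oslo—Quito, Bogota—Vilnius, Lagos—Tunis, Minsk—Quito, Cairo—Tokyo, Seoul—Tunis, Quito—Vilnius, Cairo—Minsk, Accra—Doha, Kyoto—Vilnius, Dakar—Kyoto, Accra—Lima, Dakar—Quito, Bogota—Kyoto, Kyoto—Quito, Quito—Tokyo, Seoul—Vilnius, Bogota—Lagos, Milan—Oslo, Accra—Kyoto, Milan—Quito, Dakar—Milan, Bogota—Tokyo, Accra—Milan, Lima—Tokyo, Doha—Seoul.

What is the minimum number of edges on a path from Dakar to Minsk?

Level 0: Dakar
Level 1: Kyoto, Milan, Quito
Level 2: Accra, Bogota, Lagos, Minsk, Oslo, Tokyo, Vilnius
Level 3: Cairo, Doha, Lima, Seoul, Tunis
Minsk first appears at level 2.

2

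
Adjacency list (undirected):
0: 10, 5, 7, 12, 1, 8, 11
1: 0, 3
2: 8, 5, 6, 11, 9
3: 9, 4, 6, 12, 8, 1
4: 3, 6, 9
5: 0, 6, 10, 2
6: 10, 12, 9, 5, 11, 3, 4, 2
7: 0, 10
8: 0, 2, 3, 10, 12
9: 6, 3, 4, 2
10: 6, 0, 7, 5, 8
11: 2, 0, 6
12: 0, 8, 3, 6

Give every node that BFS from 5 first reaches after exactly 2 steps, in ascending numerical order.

1, 3, 4, 7, 8, 9, 11, 12

Level 0: 5
Level 1: 0, 2, 6, 10
Level 2: 1, 3, 4, 7, 8, 9, 11, 12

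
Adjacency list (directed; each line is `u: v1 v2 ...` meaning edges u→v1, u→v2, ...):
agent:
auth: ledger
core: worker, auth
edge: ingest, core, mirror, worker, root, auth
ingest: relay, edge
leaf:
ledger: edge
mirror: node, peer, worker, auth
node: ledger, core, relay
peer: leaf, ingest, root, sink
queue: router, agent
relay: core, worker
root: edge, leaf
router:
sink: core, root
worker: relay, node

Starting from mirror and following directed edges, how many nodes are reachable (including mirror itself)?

BFS from mirror visits: mirror, auth, node, peer, worker, ledger, core, relay, ingest, leaf, root, sink, edge
Reachable nodes: 13 of 16 total.

13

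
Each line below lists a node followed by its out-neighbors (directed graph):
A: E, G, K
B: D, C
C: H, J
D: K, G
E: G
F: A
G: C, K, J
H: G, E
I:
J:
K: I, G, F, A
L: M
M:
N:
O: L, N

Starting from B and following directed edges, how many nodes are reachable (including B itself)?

BFS from B visits: B, D, C, K, G, H, J, I, F, A, E
Reachable nodes: 11 of 15 total.

11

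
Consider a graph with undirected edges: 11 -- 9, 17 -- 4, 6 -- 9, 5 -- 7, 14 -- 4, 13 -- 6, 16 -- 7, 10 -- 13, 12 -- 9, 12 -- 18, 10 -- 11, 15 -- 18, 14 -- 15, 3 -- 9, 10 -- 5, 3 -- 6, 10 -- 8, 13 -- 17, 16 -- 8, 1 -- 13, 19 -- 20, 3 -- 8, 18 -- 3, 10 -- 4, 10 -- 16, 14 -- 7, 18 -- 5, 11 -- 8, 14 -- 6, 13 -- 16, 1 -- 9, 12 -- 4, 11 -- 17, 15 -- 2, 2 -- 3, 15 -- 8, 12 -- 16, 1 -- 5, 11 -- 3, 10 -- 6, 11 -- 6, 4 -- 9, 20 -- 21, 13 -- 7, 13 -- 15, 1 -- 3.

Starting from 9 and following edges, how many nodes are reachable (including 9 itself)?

BFS from 9 visits: 9, 1, 3, 4, 6, 11, 12, 5, 13, 2, 8, 18, 10, 14, 17, 16, 7, 15
Reachable nodes: 18 of 21 total.

18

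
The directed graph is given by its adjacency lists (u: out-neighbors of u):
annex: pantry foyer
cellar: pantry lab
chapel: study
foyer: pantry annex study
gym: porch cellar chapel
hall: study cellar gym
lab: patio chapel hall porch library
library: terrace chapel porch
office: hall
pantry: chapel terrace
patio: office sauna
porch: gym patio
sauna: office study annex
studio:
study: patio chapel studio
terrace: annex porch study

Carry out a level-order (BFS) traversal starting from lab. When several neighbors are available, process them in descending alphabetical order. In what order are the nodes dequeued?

lab porch patio library hall chapel gym sauna office terrace study cellar annex studio pantry foyer

Visit lab; enqueue porch, patio, library, hall, chapel → queue [porch, patio, library, hall, chapel]
Visit porch; enqueue gym → queue [patio, library, hall, chapel, gym]
Visit patio; enqueue sauna, office → queue [library, hall, chapel, gym, sauna, office]
Visit library; enqueue terrace → queue [hall, chapel, gym, sauna, office, terrace]
Visit hall; enqueue study, cellar → queue [chapel, gym, sauna, office, terrace, study, cellar]
Visit chapel → queue [gym, sauna, office, terrace, study, cellar]
Visit gym → queue [sauna, office, terrace, study, cellar]
Visit sauna; enqueue annex → queue [office, terrace, study, cellar, annex]
Visit office → queue [terrace, study, cellar, annex]
Visit terrace → queue [study, cellar, annex]
Visit study; enqueue studio → queue [cellar, annex, studio]
Visit cellar; enqueue pantry → queue [annex, studio, pantry]
Visit annex; enqueue foyer → queue [studio, pantry, foyer]
Visit studio → queue [pantry, foyer]
Visit pantry → queue [foyer]
Visit foyer → queue []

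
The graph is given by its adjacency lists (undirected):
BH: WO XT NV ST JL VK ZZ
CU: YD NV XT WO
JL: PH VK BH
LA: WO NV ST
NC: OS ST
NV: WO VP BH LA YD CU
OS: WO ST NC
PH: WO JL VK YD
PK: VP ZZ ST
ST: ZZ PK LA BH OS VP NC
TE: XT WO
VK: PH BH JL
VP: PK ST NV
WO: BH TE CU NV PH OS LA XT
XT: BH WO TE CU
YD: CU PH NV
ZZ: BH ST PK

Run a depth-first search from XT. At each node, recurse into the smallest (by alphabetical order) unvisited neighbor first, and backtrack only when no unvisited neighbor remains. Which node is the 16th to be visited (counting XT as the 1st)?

Visit XT
XT → BH
BH → JL
JL → PH
PH → VK
PH → WO
WO → CU
CU → NV
NV → LA
LA → ST
ST → NC
NC → OS
ST → PK
PK → VP
PK → ZZ
NV → YD
WO → TE

Visit order: XT, BH, JL, PH, VK, WO, CU, NV, LA, ST, NC, OS, PK, VP, ZZ, YD, TE

YD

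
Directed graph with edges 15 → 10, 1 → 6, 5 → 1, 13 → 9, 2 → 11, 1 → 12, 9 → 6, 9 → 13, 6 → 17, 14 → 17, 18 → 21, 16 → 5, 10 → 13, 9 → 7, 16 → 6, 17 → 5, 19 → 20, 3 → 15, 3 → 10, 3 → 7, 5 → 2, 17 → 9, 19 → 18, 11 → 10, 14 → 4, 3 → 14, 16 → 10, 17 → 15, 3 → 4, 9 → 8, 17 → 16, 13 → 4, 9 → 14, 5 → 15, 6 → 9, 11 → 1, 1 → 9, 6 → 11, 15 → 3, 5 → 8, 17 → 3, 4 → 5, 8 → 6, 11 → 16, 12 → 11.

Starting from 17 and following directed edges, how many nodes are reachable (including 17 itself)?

BFS from 17 visits: 17, 3, 5, 9, 15, 16, 4, 7, 10, 14, 1, 2, 8, 6, 13, 12, 11
Reachable nodes: 17 of 21 total.

17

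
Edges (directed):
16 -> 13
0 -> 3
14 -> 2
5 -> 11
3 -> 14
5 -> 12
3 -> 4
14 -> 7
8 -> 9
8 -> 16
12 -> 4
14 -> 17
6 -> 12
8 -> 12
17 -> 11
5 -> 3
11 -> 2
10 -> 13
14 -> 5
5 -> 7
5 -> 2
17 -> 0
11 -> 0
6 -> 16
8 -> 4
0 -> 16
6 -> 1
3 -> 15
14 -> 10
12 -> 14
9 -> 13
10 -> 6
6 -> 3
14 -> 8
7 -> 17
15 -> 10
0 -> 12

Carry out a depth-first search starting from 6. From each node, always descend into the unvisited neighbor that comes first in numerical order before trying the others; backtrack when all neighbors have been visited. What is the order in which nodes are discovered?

6 → 1 → 3 → 4 → 14 → 2 → 5 → 7 → 17 → 0 → 12 → 16 → 13 → 11 → 8 → 9 → 10 → 15

Visit 6
6 → 1
6 → 3
3 → 4
3 → 14
14 → 2
14 → 5
5 → 7
7 → 17
17 → 0
0 → 12
0 → 16
16 → 13
17 → 11
14 → 8
8 → 9
14 → 10
3 → 15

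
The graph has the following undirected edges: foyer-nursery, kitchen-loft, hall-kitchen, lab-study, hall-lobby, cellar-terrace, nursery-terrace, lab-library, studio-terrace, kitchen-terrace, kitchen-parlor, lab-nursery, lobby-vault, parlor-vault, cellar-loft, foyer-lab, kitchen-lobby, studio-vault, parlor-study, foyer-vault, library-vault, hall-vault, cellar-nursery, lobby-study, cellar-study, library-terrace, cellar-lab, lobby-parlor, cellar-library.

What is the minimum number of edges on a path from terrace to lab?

2

Level 0: terrace
Level 1: cellar, kitchen, library, nursery, studio
Level 2: foyer, hall, lab, lobby, loft, parlor, study, vault
lab first appears at level 2.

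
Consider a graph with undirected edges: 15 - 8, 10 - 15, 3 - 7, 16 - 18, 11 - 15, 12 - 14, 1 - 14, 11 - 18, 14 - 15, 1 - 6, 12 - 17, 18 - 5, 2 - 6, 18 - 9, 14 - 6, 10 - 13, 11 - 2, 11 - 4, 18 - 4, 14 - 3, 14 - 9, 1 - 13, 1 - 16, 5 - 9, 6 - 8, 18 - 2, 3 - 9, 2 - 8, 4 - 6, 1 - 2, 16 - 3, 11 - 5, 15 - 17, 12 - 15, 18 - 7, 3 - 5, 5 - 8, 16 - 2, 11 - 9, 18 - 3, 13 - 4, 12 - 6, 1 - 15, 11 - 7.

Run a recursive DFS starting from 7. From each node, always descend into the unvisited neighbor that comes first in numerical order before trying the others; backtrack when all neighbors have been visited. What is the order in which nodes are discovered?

7 → 3 → 5 → 8 → 2 → 1 → 6 → 4 → 11 → 9 → 14 → 12 → 15 → 10 → 13 → 17 → 18 → 16

Visit 7
7 → 3
3 → 5
5 → 8
8 → 2
2 → 1
1 → 6
6 → 4
4 → 11
11 → 9
9 → 14
14 → 12
12 → 15
15 → 10
10 → 13
15 → 17
9 → 18
18 → 16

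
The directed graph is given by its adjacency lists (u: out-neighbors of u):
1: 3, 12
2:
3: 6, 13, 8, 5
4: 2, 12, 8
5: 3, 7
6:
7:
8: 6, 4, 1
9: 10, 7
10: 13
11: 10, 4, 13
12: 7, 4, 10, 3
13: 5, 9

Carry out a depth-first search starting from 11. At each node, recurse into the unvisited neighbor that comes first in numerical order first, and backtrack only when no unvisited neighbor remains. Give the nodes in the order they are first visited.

Visit 11
11 → 4
4 → 2
4 → 8
8 → 1
1 → 3
3 → 5
5 → 7
3 → 6
3 → 13
13 → 9
9 → 10
1 → 12

11, 4, 2, 8, 1, 3, 5, 7, 6, 13, 9, 10, 12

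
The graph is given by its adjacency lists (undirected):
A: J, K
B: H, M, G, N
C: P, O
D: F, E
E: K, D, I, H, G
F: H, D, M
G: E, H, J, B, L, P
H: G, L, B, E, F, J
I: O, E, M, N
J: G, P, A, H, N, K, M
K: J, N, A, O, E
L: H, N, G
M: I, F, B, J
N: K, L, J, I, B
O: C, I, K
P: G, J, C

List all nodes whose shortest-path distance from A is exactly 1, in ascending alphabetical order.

J, K

Level 0: A
Level 1: J, K
Level 2: E, G, H, M, N, O, P
Level 3: B, C, D, F, I, L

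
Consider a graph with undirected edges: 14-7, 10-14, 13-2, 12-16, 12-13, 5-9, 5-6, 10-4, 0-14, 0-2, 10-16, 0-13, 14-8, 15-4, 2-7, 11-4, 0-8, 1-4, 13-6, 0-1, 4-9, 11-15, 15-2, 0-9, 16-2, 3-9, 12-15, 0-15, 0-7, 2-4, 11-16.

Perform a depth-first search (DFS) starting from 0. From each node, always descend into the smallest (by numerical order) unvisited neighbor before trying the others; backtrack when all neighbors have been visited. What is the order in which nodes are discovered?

Visit 0
0 → 1
1 → 4
4 → 2
2 → 7
7 → 14
14 → 8
14 → 10
10 → 16
16 → 11
11 → 15
15 → 12
12 → 13
13 → 6
6 → 5
5 → 9
9 → 3

0 1 4 2 7 14 8 10 16 11 15 12 13 6 5 9 3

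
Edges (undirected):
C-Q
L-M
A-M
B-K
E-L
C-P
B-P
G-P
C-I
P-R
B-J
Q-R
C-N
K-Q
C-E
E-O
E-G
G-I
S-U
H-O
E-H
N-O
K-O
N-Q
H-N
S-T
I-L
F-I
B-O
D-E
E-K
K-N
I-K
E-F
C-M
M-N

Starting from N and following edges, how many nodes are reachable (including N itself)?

18

BFS from N visits: N, C, H, K, M, O, Q, E, I, P, B, A, L, R, D, F, G, J
Reachable nodes: 18 of 21 total.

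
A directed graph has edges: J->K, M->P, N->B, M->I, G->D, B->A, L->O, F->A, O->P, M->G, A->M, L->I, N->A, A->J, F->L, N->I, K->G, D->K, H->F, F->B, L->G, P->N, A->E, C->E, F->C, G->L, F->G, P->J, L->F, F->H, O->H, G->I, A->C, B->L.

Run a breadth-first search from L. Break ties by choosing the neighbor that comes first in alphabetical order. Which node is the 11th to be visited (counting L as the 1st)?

Visit L; enqueue F, G, I, O → queue [F, G, I, O]
Visit F; enqueue A, B, C, H → queue [G, I, O, A, B, C, H]
Visit G; enqueue D → queue [I, O, A, B, C, H, D]
Visit I → queue [O, A, B, C, H, D]
Visit O; enqueue P → queue [A, B, C, H, D, P]
Visit A; enqueue E, J, M → queue [B, C, H, D, P, E, J, M]
Visit B → queue [C, H, D, P, E, J, M]
Visit C → queue [H, D, P, E, J, M]
Visit H → queue [D, P, E, J, M]
Visit D; enqueue K → queue [P, E, J, M, K]
Visit P; enqueue N → queue [E, J, M, K, N]
Visit E → queue [J, M, K, N]
Visit J → queue [M, K, N]
Visit M → queue [K, N]
Visit K → queue [N]
Visit N → queue []

Visit order: L, F, G, I, O, A, B, C, H, D, P, E, J, M, K, N

P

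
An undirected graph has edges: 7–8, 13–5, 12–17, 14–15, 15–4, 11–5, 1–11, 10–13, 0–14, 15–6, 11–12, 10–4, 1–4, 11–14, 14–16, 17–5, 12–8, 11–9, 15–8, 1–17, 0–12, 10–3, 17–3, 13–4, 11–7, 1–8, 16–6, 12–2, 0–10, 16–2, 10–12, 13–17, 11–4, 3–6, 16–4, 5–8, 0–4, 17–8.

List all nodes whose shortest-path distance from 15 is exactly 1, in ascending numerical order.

4, 6, 8, 14

Level 0: 15
Level 1: 4, 6, 8, 14
Level 2: 0, 1, 3, 5, 7, 10, 11, 12, 13, 16, 17
Level 3: 2, 9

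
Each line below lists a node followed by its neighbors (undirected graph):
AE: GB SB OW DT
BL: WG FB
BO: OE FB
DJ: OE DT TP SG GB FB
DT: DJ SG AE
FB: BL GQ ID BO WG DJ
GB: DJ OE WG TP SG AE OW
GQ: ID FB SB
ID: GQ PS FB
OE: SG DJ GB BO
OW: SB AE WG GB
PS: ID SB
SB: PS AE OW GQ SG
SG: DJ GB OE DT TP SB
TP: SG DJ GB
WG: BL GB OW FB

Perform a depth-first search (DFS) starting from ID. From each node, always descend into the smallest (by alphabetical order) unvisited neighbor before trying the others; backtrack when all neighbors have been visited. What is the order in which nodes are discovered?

ID, FB, BL, WG, GB, AE, DT, DJ, OE, BO, SG, SB, GQ, OW, PS, TP

Visit ID
ID → FB
FB → BL
BL → WG
WG → GB
GB → AE
AE → DT
DT → DJ
DJ → OE
OE → BO
OE → SG
SG → SB
SB → GQ
SB → OW
SB → PS
SG → TP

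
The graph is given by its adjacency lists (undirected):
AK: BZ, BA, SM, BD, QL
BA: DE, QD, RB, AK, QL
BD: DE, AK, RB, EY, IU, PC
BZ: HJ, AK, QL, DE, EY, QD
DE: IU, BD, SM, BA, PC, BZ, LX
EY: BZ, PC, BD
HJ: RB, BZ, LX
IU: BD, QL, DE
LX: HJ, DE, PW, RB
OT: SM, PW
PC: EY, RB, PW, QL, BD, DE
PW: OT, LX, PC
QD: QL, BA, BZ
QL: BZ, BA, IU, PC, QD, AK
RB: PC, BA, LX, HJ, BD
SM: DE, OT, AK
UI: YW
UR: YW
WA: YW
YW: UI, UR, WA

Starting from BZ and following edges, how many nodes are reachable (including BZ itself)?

BFS from BZ visits: BZ, HJ, AK, QL, DE, EY, QD, RB, LX, BA, SM, BD, IU, PC, PW, OT
Reachable nodes: 16 of 20 total.

16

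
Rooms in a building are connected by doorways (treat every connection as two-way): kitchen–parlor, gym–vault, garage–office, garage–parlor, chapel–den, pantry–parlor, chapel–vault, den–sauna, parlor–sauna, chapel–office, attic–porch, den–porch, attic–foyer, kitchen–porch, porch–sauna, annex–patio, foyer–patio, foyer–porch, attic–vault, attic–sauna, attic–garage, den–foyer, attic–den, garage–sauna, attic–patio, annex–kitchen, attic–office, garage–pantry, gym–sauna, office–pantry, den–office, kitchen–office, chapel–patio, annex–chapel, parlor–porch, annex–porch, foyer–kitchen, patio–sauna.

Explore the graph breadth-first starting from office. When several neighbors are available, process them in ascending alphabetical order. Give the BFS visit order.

Visit office; enqueue attic, chapel, den, garage, kitchen, pantry → queue [attic, chapel, den, garage, kitchen, pantry]
Visit attic; enqueue foyer, patio, porch, sauna, vault → queue [chapel, den, garage, kitchen, pantry, foyer, patio, porch, sauna, vault]
Visit chapel; enqueue annex → queue [den, garage, kitchen, pantry, foyer, patio, porch, sauna, vault, annex]
Visit den → queue [garage, kitchen, pantry, foyer, patio, porch, sauna, vault, annex]
Visit garage; enqueue parlor → queue [kitchen, pantry, foyer, patio, porch, sauna, vault, annex, parlor]
Visit kitchen → queue [pantry, foyer, patio, porch, sauna, vault, annex, parlor]
Visit pantry → queue [foyer, patio, porch, sauna, vault, annex, parlor]
Visit foyer → queue [patio, porch, sauna, vault, annex, parlor]
Visit patio → queue [porch, sauna, vault, annex, parlor]
Visit porch → queue [sauna, vault, annex, parlor]
Visit sauna; enqueue gym → queue [vault, annex, parlor, gym]
Visit vault → queue [annex, parlor, gym]
Visit annex → queue [parlor, gym]
Visit parlor → queue [gym]
Visit gym → queue []

office attic chapel den garage kitchen pantry foyer patio porch sauna vault annex parlor gym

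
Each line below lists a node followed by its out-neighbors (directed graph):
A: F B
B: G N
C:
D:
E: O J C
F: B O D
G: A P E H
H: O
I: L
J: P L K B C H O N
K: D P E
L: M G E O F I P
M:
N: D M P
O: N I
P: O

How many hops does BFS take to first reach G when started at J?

2

Level 0: J
Level 1: B, C, H, K, L, N, O, P
Level 2: D, E, F, G, I, M
Level 3: A
G first appears at level 2.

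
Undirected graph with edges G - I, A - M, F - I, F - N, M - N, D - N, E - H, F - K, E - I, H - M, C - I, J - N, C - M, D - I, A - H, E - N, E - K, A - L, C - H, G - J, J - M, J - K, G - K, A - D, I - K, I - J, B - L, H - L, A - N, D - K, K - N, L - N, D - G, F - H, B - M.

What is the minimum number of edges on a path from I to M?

2

Level 0: I
Level 1: C, D, E, F, G, J, K
Level 2: A, H, M, N
Level 3: B, L
M first appears at level 2.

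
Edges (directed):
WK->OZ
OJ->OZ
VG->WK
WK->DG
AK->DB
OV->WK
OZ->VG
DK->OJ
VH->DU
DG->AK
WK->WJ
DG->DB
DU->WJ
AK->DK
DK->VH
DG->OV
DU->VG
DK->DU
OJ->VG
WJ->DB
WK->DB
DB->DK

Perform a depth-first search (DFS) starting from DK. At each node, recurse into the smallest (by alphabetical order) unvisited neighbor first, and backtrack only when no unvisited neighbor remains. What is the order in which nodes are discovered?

DK, DU, VG, WK, DB, DG, AK, OV, OZ, WJ, OJ, VH

Visit DK
DK → DU
DU → VG
VG → WK
WK → DB
WK → DG
DG → AK
DG → OV
WK → OZ
WK → WJ
DK → OJ
DK → VH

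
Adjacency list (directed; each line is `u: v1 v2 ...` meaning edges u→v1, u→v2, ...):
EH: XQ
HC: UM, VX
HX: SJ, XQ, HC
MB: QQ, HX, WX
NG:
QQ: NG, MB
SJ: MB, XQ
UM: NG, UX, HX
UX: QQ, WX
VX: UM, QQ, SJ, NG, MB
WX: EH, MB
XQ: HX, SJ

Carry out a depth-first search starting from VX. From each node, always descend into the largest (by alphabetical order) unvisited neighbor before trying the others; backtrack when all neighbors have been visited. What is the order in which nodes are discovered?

Visit VX
VX → UM
UM → UX
UX → WX
WX → MB
MB → QQ
QQ → NG
MB → HX
HX → XQ
XQ → SJ
HX → HC
WX → EH

VX UM UX WX MB QQ NG HX XQ SJ HC EH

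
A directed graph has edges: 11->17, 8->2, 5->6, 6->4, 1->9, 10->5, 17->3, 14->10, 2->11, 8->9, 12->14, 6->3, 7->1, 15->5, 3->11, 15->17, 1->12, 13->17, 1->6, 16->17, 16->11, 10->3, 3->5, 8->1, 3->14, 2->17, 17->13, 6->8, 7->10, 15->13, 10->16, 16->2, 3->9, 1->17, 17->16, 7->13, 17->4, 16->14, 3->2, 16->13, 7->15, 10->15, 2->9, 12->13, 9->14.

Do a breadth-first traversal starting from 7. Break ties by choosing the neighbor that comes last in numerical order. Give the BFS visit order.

7 15 13 10 1 17 5 16 3 12 9 6 4 14 11 2 8

Visit 7; enqueue 15, 13, 10, 1 → queue [15, 13, 10, 1]
Visit 15; enqueue 17, 5 → queue [13, 10, 1, 17, 5]
Visit 13 → queue [10, 1, 17, 5]
Visit 10; enqueue 16, 3 → queue [1, 17, 5, 16, 3]
Visit 1; enqueue 12, 9, 6 → queue [17, 5, 16, 3, 12, 9, 6]
Visit 17; enqueue 4 → queue [5, 16, 3, 12, 9, 6, 4]
Visit 5 → queue [16, 3, 12, 9, 6, 4]
Visit 16; enqueue 14, 11, 2 → queue [3, 12, 9, 6, 4, 14, 11, 2]
Visit 3 → queue [12, 9, 6, 4, 14, 11, 2]
Visit 12 → queue [9, 6, 4, 14, 11, 2]
Visit 9 → queue [6, 4, 14, 11, 2]
Visit 6; enqueue 8 → queue [4, 14, 11, 2, 8]
Visit 4 → queue [14, 11, 2, 8]
Visit 14 → queue [11, 2, 8]
Visit 11 → queue [2, 8]
Visit 2 → queue [8]
Visit 8 → queue []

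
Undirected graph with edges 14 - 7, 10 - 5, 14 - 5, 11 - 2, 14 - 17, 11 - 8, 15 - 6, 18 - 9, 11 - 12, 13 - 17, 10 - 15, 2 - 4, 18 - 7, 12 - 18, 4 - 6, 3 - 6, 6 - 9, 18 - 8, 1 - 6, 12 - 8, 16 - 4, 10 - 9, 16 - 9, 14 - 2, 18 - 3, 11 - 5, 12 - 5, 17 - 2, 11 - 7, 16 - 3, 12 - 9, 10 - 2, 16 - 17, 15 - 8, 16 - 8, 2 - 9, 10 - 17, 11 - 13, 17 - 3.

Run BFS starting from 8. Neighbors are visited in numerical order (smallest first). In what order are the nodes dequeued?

8 → 11 → 12 → 15 → 16 → 18 → 2 → 5 → 7 → 13 → 9 → 6 → 10 → 3 → 4 → 17 → 14 → 1

Visit 8; enqueue 11, 12, 15, 16, 18 → queue [11, 12, 15, 16, 18]
Visit 11; enqueue 2, 5, 7, 13 → queue [12, 15, 16, 18, 2, 5, 7, 13]
Visit 12; enqueue 9 → queue [15, 16, 18, 2, 5, 7, 13, 9]
Visit 15; enqueue 6, 10 → queue [16, 18, 2, 5, 7, 13, 9, 6, 10]
Visit 16; enqueue 3, 4, 17 → queue [18, 2, 5, 7, 13, 9, 6, 10, 3, 4, 17]
Visit 18 → queue [2, 5, 7, 13, 9, 6, 10, 3, 4, 17]
Visit 2; enqueue 14 → queue [5, 7, 13, 9, 6, 10, 3, 4, 17, 14]
Visit 5 → queue [7, 13, 9, 6, 10, 3, 4, 17, 14]
Visit 7 → queue [13, 9, 6, 10, 3, 4, 17, 14]
Visit 13 → queue [9, 6, 10, 3, 4, 17, 14]
Visit 9 → queue [6, 10, 3, 4, 17, 14]
Visit 6; enqueue 1 → queue [10, 3, 4, 17, 14, 1]
Visit 10 → queue [3, 4, 17, 14, 1]
Visit 3 → queue [4, 17, 14, 1]
Visit 4 → queue [17, 14, 1]
Visit 17 → queue [14, 1]
Visit 14 → queue [1]
Visit 1 → queue []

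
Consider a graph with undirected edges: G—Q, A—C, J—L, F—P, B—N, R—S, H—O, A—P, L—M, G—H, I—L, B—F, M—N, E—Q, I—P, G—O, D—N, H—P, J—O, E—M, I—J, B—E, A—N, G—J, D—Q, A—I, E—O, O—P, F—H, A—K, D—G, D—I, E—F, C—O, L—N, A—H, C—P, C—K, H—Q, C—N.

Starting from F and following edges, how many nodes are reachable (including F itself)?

BFS from F visits: F, P, H, E, B, O, I, C, A, Q, G, M, N, J, L, D, K
Reachable nodes: 17 of 19 total.

17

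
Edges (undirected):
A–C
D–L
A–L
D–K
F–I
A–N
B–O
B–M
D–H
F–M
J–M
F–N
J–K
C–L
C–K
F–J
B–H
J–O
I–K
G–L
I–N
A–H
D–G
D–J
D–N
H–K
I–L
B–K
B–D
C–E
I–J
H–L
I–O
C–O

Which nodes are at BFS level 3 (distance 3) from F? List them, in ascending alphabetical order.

C, G, H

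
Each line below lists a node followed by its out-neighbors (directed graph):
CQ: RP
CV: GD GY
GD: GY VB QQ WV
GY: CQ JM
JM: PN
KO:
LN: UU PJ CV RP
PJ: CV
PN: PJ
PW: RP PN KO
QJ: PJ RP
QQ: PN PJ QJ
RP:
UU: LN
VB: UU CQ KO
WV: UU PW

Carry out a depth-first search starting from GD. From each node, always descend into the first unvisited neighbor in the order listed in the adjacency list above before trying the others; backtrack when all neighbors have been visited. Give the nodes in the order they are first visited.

GD, GY, CQ, RP, JM, PN, PJ, CV, VB, UU, LN, KO, QQ, QJ, WV, PW

Visit GD
GD → GY
GY → CQ
CQ → RP
GY → JM
JM → PN
PN → PJ
PJ → CV
GD → VB
VB → UU
UU → LN
VB → KO
GD → QQ
QQ → QJ
GD → WV
WV → PW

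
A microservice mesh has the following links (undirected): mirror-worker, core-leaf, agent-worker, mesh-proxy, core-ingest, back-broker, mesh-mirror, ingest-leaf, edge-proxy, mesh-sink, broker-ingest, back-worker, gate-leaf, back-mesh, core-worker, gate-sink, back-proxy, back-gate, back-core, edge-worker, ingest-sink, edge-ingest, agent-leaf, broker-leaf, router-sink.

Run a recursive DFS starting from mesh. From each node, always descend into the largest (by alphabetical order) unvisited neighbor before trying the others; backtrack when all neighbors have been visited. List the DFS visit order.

Visit mesh
mesh → sink
sink → router
sink → ingest
ingest → leaf
leaf → gate
gate → back
back → worker
worker → mirror
worker → edge
edge → proxy
worker → core
worker → agent
back → broker

mesh, sink, router, ingest, leaf, gate, back, worker, mirror, edge, proxy, core, agent, broker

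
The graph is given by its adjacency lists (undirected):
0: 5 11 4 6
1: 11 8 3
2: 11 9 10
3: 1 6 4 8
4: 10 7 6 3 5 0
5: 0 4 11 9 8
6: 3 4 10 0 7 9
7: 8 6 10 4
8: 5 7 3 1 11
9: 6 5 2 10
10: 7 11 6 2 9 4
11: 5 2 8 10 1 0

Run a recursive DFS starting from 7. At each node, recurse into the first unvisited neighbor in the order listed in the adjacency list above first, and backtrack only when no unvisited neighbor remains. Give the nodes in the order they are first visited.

7 → 8 → 5 → 0 → 11 → 2 → 9 → 6 → 3 → 1 → 4 → 10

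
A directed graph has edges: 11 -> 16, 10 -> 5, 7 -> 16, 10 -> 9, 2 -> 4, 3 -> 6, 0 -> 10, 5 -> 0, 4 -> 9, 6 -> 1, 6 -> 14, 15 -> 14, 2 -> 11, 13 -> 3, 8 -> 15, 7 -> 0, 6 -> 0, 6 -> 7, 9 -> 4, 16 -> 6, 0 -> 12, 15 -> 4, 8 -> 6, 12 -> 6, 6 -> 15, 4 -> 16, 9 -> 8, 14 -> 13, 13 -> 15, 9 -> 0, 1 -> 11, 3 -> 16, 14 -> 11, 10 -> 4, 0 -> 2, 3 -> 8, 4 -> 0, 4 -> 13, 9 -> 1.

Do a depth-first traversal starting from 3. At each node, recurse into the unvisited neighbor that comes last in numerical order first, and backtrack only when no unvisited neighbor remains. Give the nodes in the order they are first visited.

Visit 3
3 → 16
16 → 6
6 → 15
15 → 14
14 → 13
14 → 11
15 → 4
4 → 9
9 → 8
9 → 1
9 → 0
0 → 12
0 → 10
10 → 5
0 → 2
6 → 7

3, 16, 6, 15, 14, 13, 11, 4, 9, 8, 1, 0, 12, 10, 5, 2, 7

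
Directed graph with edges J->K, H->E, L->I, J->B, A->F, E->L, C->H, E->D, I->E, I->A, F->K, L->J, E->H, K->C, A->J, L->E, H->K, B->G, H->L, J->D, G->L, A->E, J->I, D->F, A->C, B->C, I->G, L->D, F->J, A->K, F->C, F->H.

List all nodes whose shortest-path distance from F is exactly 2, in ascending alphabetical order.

B, D, E, I, L

Level 0: F
Level 1: C, H, J, K
Level 2: B, D, E, I, L
Level 3: A, G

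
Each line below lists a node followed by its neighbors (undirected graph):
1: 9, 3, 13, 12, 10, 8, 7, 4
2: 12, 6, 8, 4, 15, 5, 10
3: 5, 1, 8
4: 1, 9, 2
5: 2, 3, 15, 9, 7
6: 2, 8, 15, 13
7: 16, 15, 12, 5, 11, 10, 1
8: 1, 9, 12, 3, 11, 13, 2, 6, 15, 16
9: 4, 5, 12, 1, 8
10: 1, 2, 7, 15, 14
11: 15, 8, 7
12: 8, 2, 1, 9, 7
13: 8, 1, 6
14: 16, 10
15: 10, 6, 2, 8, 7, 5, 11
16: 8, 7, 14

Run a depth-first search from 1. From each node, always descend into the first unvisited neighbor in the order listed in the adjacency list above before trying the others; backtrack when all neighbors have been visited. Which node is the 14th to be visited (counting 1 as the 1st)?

Visit 1
1 → 9
9 → 4
4 → 2
2 → 12
12 → 8
8 → 3
3 → 5
5 → 15
15 → 10
10 → 7
7 → 16
16 → 14
7 → 11
15 → 6
6 → 13

Visit order: 1, 9, 4, 2, 12, 8, 3, 5, 15, 10, 7, 16, 14, 11, 6, 13

11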